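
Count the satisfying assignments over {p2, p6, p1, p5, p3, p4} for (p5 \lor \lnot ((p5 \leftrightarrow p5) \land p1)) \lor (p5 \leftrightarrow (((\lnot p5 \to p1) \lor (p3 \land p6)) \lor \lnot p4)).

Initial set: {((p5 \lor \lnot ((p5 \leftrightarrow p5) \land p1)) \lor (p5 \leftrightarrow (((\lnot p5 \to p1) \lor (p3 \land p6)) \lor \lnot p4)))}.
((p5 \lor \lnot ((p5 \leftrightarrow p5) \land p1)) \lor (p5 \leftrightarrow (((\lnot p5 \to p1) \lor (p3 \land p6)) \lor \lnot p4))): β-rule — branch into (p5 \lor \lnot ((p5 \leftrightarrow p5) \land p1))  //  (p5 \leftrightarrow (((\lnot p5 \to p1) \lor (p3 \land p6)) \lor \lnot p4)).
  branch 1 (add (p5 \lor \lnot ((p5 \leftrightarrow p5) \land p1))):
    (p5 \lor \lnot ((p5 \leftrightarrow p5) \land p1)): β-rule — branch into p5  //  \lnot ((p5 \leftrightarrow p5) \land p1).
      branch 1.1 (add p5):
        ○ open, literals {p5=T}.
      branch 1.2 (add \lnot ((p5 \leftrightarrow p5) \land p1)):
        \lnot ((p5 \leftrightarrow p5) \land p1): β-rule — branch into \lnot (p5 \leftrightarrow p5)  //  \lnot p1.
          branch 1.2.1 (add \lnot (p5 \leftrightarrow p5)):
            \lnot (p5 \leftrightarrow p5): β-rule — branch into p5, \lnot p5  //  \lnot p5, p5.
              branch 1.2.1.1 (add p5, \lnot p5):
                × closes — contains both p5 and \lnot p5.
              branch 1.2.1.2 (add \lnot p5, p5):
                × closes — contains both p5 and \lnot p5.
          branch 1.2.2 (add \lnot p1):
            ○ open, literals {p1=F}.
  branch 2 (add (p5 \leftrightarrow (((\lnot p5 \to p1) \lor (p3 \land p6)) \lor \lnot p4))):
    (p5 \leftrightarrow (((\lnot p5 \to p1) \lor (p3 \land p6)) \lor \lnot p4)): β-rule — branch into p5, (((\lnot p5 \to p1) \lor (p3 \land p6)) \lor \lnot p4)  //  \lnot p5, \lnot (((\lnot p5 \to p1) \lor (p3 \land p6)) \lor \lnot p4).
      branch 2.1 (add p5, (((\lnot p5 \to p1) \lor (p3 \land p6)) \lor \lnot p4)):
        (((\lnot p5 \to p1) \lor (p3 \land p6)) \lor \lnot p4): β-rule — branch into ((\lnot p5 \to p1) \lor (p3 \land p6))  //  \lnot p4.
          branch 2.1.1 (add ((\lnot p5 \to p1) \lor (p3 \land p6))):
            ((\lnot p5 \to p1) \lor (p3 \land p6)): β-rule — branch into (\lnot p5 \to p1)  //  (p3 \land p6).
              branch 2.1.1.1 (add (\lnot p5 \to p1)):
                (\lnot p5 \to p1): β-rule — branch into \lnot \lnot p5  //  p1.
                  branch 2.1.1.1.1 (add \lnot \lnot p5):
                    ○ open, literals {p5=T}.
                  branch 2.1.1.1.2 (add p1):
                    ○ open, literals {p1=T, p5=T}.
              branch 2.1.1.2 (add (p3 \land p6)):
                (p3 \land p6): α-rule — add p3, p6.
                ○ open, literals {p3=T, p5=T, p6=T}.
          branch 2.1.2 (add \lnot p4):
            ○ open, literals {p4=F, p5=T}.
      branch 2.2 (add \lnot p5, \lnot (((\lnot p5 \to p1) \lor (p3 \land p6)) \lor \lnot p4)):
        \lnot (((\lnot p5 \to p1) \lor (p3 \land p6)) \lor \lnot p4): α-rule — add \lnot ((\lnot p5 \to p1) \lor (p3 \land p6)), \lnot \lnot p4.
        \lnot ((\lnot p5 \to p1) \lor (p3 \land p6)): α-rule — add \lnot (\lnot p5 \to p1), \lnot (p3 \land p6).
        \lnot (\lnot p5 \to p1): α-rule — add \lnot p5, \lnot p1.
        \lnot (p3 \land p6): β-rule — branch into \lnot p3  //  \lnot p6.
          branch 2.2.1 (add \lnot p3):
            ○ open, literals {p1=F, p3=F, p4=T, p5=F}.
          branch 2.2.2 (add \lnot p6):
            ○ open, literals {p1=F, p4=T, p5=F, p6=F}.
2 branches closed, 8 open.
Each open branch fixes some atoms; the unmentioned ones are free. Counting distinct full assignments: branch {p5=T} (p2, p6, p1, p3, p4) contributes 32 new; branch {p1=F} (p2, p6, p5, p3, p4) contributes 16 new; branch {p5=T} (p2, p6, p1, p3, p4) contributes 0 new; branch {p1=T, p5=T} (p2, p6, p3, p4) contributes 0 new; branch {p3=T, p5=T, p6=T} (p2, p1, p4) contributes 0 new; branch {p4=F, p5=T} (p2, p6, p1, p3) contributes 0 new; branch {p1=F, p3=F, p4=T, p5=F} (p2, p6) contributes 0 new; branch {p1=F, p4=T, p5=F, p6=F} (p2, p3) contributes 0 new. Total: 48.

48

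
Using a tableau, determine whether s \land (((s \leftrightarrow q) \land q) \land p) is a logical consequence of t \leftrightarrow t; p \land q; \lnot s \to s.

Initial set: {T (t \leftrightarrow t); T (p \land q); T (\lnot s \to s); F (s \land (((s \leftrightarrow q) \land q) \land p))}.
T (p \land q): α-rule — add T p, T q.
T (t \leftrightarrow t): β-rule — branch into T t, T t  //  F t, F t.
  branch 1 (add T t, T t):
    T (\lnot s \to s): β-rule — branch into F \lnot s  //  T s.
      branch 1.1 (add F \lnot s):
        F (s \land (((s \leftrightarrow q) \land q) \land p)): β-rule — branch into F s  //  F (((s \leftrightarrow q) \land q) \land p).
          branch 1.1.1 (add F s):
            × closes — contains both s and \lnot s.
          branch 1.1.2 (add F (((s \leftrightarrow q) \land q) \land p)):
            F (((s \leftrightarrow q) \land q) \land p): β-rule — branch into F ((s \leftrightarrow q) \land q)  //  F p.
              branch 1.1.2.1 (add F ((s \leftrightarrow q) \land q)):
                F ((s \leftrightarrow q) \land q): β-rule — branch into F (s \leftrightarrow q)  //  F q.
                  branch 1.1.2.1.1 (add F (s \leftrightarrow q)):
                    F (s \leftrightarrow q): β-rule — branch into T s, F q  //  F s, T q.
                      branch 1.1.2.1.1.1 (add T s, F q):
                        × closes — contains both q and \lnot q.
                      branch 1.1.2.1.1.2 (add F s, T q):
                        × closes — contains both s and \lnot s.
                  branch 1.1.2.1.2 (add F q):
                    × closes — contains both q and \lnot q.
              branch 1.1.2.2 (add F p):
                × closes — contains both p and \lnot p.
      branch 1.2 (add T s):
        F (s \land (((s \leftrightarrow q) \land q) \land p)): β-rule — branch into F s  //  F (((s \leftrightarrow q) \land q) \land p).
          branch 1.2.1 (add F s):
            × closes — contains both s and \lnot s.
          branch 1.2.2 (add F (((s \leftrightarrow q) \land q) \land p)):
            F (((s \leftrightarrow q) \land q) \land p): β-rule — branch into F ((s \leftrightarrow q) \land q)  //  F p.
              branch 1.2.2.1 (add F ((s \leftrightarrow q) \land q)):
                F ((s \leftrightarrow q) \land q): β-rule — branch into F (s \leftrightarrow q)  //  F q.
                  branch 1.2.2.1.1 (add F (s \leftrightarrow q)):
                    F (s \leftrightarrow q): β-rule — branch into T s, F q  //  F s, T q.
                      branch 1.2.2.1.1.1 (add T s, F q):
                        × closes — contains both q and \lnot q.
                      branch 1.2.2.1.1.2 (add F s, T q):
                        × closes — contains both s and \lnot s.
                  branch 1.2.2.1.2 (add F q):
                    × closes — contains both q and \lnot q.
              branch 1.2.2.2 (add F p):
                × closes — contains both p and \lnot p.
  branch 2 (add F t, F t):
    T (\lnot s \to s): β-rule — branch into F \lnot s  //  T s.
      branch 2.1 (add F \lnot s):
        F (s \land (((s \leftrightarrow q) \land q) \land p)): β-rule — branch into F s  //  F (((s \leftrightarrow q) \land q) \land p).
          branch 2.1.1 (add F s):
            × closes — contains both s and \lnot s.
          branch 2.1.2 (add F (((s \leftrightarrow q) \land q) \land p)):
            F (((s \leftrightarrow q) \land q) \land p): β-rule — branch into F ((s \leftrightarrow q) \land q)  //  F p.
              branch 2.1.2.1 (add F ((s \leftrightarrow q) \land q)):
                F ((s \leftrightarrow q) \land q): β-rule — branch into F (s \leftrightarrow q)  //  F q.
                  branch 2.1.2.1.1 (add F (s \leftrightarrow q)):
                    F (s \leftrightarrow q): β-rule — branch into T s, F q  //  F s, T q.
                      branch 2.1.2.1.1.1 (add T s, F q):
                        × closes — contains both q and \lnot q.
                      branch 2.1.2.1.1.2 (add F s, T q):
                        × closes — contains both s and \lnot s.
                  branch 2.1.2.1.2 (add F q):
                    × closes — contains both q and \lnot q.
              branch 2.1.2.2 (add F p):
                × closes — contains both p and \lnot p.
      branch 2.2 (add T s):
        F (s \land (((s \leftrightarrow q) \land q) \land p)): β-rule — branch into F s  //  F (((s \leftrightarrow q) \land q) \land p).
          branch 2.2.1 (add F s):
            × closes — contains both s and \lnot s.
          branch 2.2.2 (add F (((s \leftrightarrow q) \land q) \land p)):
            F (((s \leftrightarrow q) \land q) \land p): β-rule — branch into F ((s \leftrightarrow q) \land q)  //  F p.
              branch 2.2.2.1 (add F ((s \leftrightarrow q) \land q)):
                F ((s \leftrightarrow q) \land q): β-rule — branch into F (s \leftrightarrow q)  //  F q.
                  branch 2.2.2.1.1 (add F (s \leftrightarrow q)):
                    F (s \leftrightarrow q): β-rule — branch into T s, F q  //  F s, T q.
                      branch 2.2.2.1.1.1 (add T s, F q):
                        × closes — contains both q and \lnot q.
                      branch 2.2.2.1.1.2 (add F s, T q):
                        × closes — contains both s and \lnot s.
                  branch 2.2.2.1.2 (add F q):
                    × closes — contains both q and \lnot q.
              branch 2.2.2.2 (add F p):
                × closes — contains both p and \lnot p.
All 20 branches close.
Every branch closed, so the premises entail the conclusion.

Yes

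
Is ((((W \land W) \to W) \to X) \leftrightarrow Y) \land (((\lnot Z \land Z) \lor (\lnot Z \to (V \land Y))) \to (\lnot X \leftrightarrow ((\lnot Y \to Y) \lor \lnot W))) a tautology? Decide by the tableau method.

Assume the negation and expand:
Initial set: {F (((((W \land W) \to W) \to X) \leftrightarrow Y) \land (((\lnot Z \land Z) \lor (\lnot Z \to (V \land Y))) \to (\lnot X \leftrightarrow ((\lnot Y \to Y) \lor \lnot W))))}.
F (((((W \land W) \to W) \to X) \leftrightarrow Y) \land (((\lnot Z \land Z) \lor (\lnot Z \to (V \land Y))) \to (\lnot X \leftrightarrow ((\lnot Y \to Y) \lor \lnot W)))): β-rule — branch into F ((((W \land W) \to W) \to X) \leftrightarrow Y)  //  F (((\lnot Z \land Z) \lor (\lnot Z \to (V \land Y))) \to (\lnot X \leftrightarrow ((\lnot Y \to Y) \lor \lnot W))).
  branch 1 (add F ((((W \land W) \to W) \to X) \leftrightarrow Y)):
    F ((((W \land W) \to W) \to X) \leftrightarrow Y): β-rule — branch into T (((W \land W) \to W) \to X), F Y  //  F (((W \land W) \to W) \to X), T Y.
      branch 1.1 (add T (((W \land W) \to W) \to X), F Y):
        T (((W \land W) \to W) \to X): β-rule — branch into F ((W \land W) \to W)  //  T X.
          branch 1.1.1 (add F ((W \land W) \to W)):
            F ((W \land W) \to W): α-rule — add T (W \land W), F W.
            T (W \land W): α-rule — add T W, T W.
            × closes — contains both W and \lnot W.
          branch 1.1.2 (add T X):
            ○ open, literals {X=1, Y=0}.
      branch 1.2 (add F (((W \land W) \to W) \to X), T Y):
        F (((W \land W) \to W) \to X): α-rule — add T ((W \land W) \to W), F X.
        T ((W \land W) \to W): β-rule — branch into F (W \land W)  //  T W.
          branch 1.2.1 (add F (W \land W)):
            F (W \land W): β-rule — branch into F W  //  F W.
              branch 1.2.1.1 (add F W):
                ○ open, literals {W=0, X=0, Y=1}.
              branch 1.2.1.2 (add F W):
                ○ open, literals {W=0, X=0, Y=1}.
          branch 1.2.2 (add T W):
            ○ open, literals {W=1, X=0, Y=1}.
  branch 2 (add F (((\lnot Z \land Z) \lor (\lnot Z \to (V \land Y))) \to (\lnot X \leftrightarrow ((\lnot Y \to Y) \lor \lnot W)))):
    F (((\lnot Z \land Z) \lor (\lnot Z \to (V \land Y))) \to (\lnot X \leftrightarrow ((\lnot Y \to Y) \lor \lnot W))): α-rule — add T ((\lnot Z \land Z) \lor (\lnot Z \to (V \land Y))), F (\lnot X \leftrightarrow ((\lnot Y \to Y) \lor \lnot W)).
    T ((\lnot Z \land Z) \lor (\lnot Z \to (V \land Y))): β-rule — branch into T (\lnot Z \land Z)  //  T (\lnot Z \to (V \land Y)).
      branch 2.1 (add T (\lnot Z \land Z)):
        T (\lnot Z \land Z): α-rule — add T \lnot Z, T Z.
        × closes — contains both Z and \lnot Z.
      branch 2.2 (add T (\lnot Z \to (V \land Y))):
        F (\lnot X \leftrightarrow ((\lnot Y \to Y) \lor \lnot W)): β-rule — branch into T \lnot X, F ((\lnot Y \to Y) \lor \lnot W)  //  F \lnot X, T ((\lnot Y \to Y) \lor \lnot W).
          branch 2.2.1 (add T \lnot X, F ((\lnot Y \to Y) \lor \lnot W)):
            F ((\lnot Y \to Y) \lor \lnot W): α-rule — add F (\lnot Y \to Y), F \lnot W.
            F (\lnot Y \to Y): α-rule — add T \lnot Y, F Y.
            T (\lnot Z \to (V \land Y)): β-rule — branch into F \lnot Z  //  T (V \land Y).
              branch 2.2.1.1 (add F \lnot Z):
                ○ open, literals {W=1, X=0, Y=0, Z=1}.
              branch 2.2.1.2 (add T (V \land Y)):
                T (V \land Y): α-rule — add T V, T Y.
                × closes — contains both Y and \lnot Y.
          branch 2.2.2 (add F \lnot X, T ((\lnot Y \to Y) \lor \lnot W)):
            T (\lnot Z \to (V \land Y)): β-rule — branch into F \lnot Z  //  T (V \land Y).
              branch 2.2.2.1 (add F \lnot Z):
                T ((\lnot Y \to Y) \lor \lnot W): β-rule — branch into T (\lnot Y \to Y)  //  T \lnot W.
                  branch 2.2.2.1.1 (add T (\lnot Y \to Y)):
                    T (\lnot Y \to Y): β-rule — branch into F \lnot Y  //  T Y.
                      branch 2.2.2.1.1.1 (add F \lnot Y):
                        ○ open, literals {X=1, Y=1, Z=1}.
                      branch 2.2.2.1.1.2 (add T Y):
                        ○ open, literals {X=1, Y=1, Z=1}.
                  branch 2.2.2.1.2 (add T \lnot W):
                    ○ open, literals {W=0, X=1, Z=1}.
              branch 2.2.2.2 (add T (V \land Y)):
                T (V \land Y): α-rule — add T V, T Y.
                T ((\lnot Y \to Y) \lor \lnot W): β-rule — branch into T (\lnot Y \to Y)  //  T \lnot W.
                  branch 2.2.2.2.1 (add T (\lnot Y \to Y)):
                    T (\lnot Y \to Y): β-rule — branch into F \lnot Y  //  T Y.
                      branch 2.2.2.2.1.1 (add F \lnot Y):
                        ○ open, literals {V=1, X=1, Y=1}.
                      branch 2.2.2.2.1.2 (add T Y):
                        ○ open, literals {V=1, X=1, Y=1}.
                  branch 2.2.2.2.2 (add T \lnot W):
                    ○ open, literals {V=1, W=0, X=1, Y=1}.
3 branches closed, 11 open.
An open branch gives a countermodel: X=1, Y=0 (unmentioned atoms arbitrary); under it the original formula is false.

Not valid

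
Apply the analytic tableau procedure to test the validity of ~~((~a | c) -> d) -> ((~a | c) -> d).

Assume the negation and expand:
Initial set: {F (~~((~a | c) -> d) -> ((~a | c) -> d))}.
F (~~((~a | c) -> d) -> ((~a | c) -> d)): α-rule — add T ~~((~a | c) -> d), F ((~a | c) -> d).
T ~~((~a | c) -> d): drop double negation, giving T ((~a | c) -> d).
F ((~a | c) -> d): α-rule — add T (~a | c), F d.
T ((~a | c) -> d): β-rule — branch into F (~a | c)  //  T d.
  branch 1 (add F (~a | c)):
    F (~a | c): α-rule — add F ~a, F c.
    T (~a | c): β-rule — branch into T ~a  //  T c.
      branch 1.1 (add T ~a):
        × closes — contains both a and ~a.
      branch 1.2 (add T c):
        × closes — contains both c and ~c.
  branch 2 (add T d):
    × closes — contains both d and ~d.
All 3 branches close.
Every branch closed, so the negation is unsatisfiable and the formula is valid.

Valid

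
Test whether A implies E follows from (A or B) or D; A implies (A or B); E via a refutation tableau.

Initial set: {((A or B) or D); (A implies (A or B)); E; not (A implies E)}.
not (A implies E): α-rule — add A, not E.
× closes — contains both E and not E.
All 1 branch closes.
Every branch closed, so the premises entail the conclusion.

Yes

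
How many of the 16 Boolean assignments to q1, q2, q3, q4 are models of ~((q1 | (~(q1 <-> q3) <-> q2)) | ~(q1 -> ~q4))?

4

Initial set: {~((q1 | (~(q1 <-> q3) <-> q2)) | ~(q1 -> ~q4))}.
~((q1 | (~(q1 <-> q3) <-> q2)) | ~(q1 -> ~q4)): α-rule — add ~(q1 | (~(q1 <-> q3) <-> q2)), ~~(q1 -> ~q4).
~(q1 | (~(q1 <-> q3) <-> q2)): α-rule — add ~q1, ~(~(q1 <-> q3) <-> q2).
~~(q1 -> ~q4): β-rule — branch into ~q1  //  ~q4.
  branch 1 (add ~q1):
    ~(~(q1 <-> q3) <-> q2): β-rule — branch into ~(q1 <-> q3), ~q2  //  ~~(q1 <-> q3), q2.
      branch 1.1 (add ~(q1 <-> q3), ~q2):
        ~(q1 <-> q3): β-rule — branch into q1, ~q3  //  ~q1, q3.
          branch 1.1.1 (add q1, ~q3):
            × closes — contains both q1 and ~q1.
          branch 1.1.2 (add ~q1, q3):
            ○ open, literals {q1=false, q2=false, q3=true}.
      branch 1.2 (add ~~(q1 <-> q3), q2):
        ~~(q1 <-> q3): β-rule — branch into q1, q3  //  ~q1, ~q3.
          branch 1.2.1 (add q1, q3):
            × closes — contains both q1 and ~q1.
          branch 1.2.2 (add ~q1, ~q3):
            ○ open, literals {q1=false, q2=true, q3=false}.
  branch 2 (add ~q4):
    ~(~(q1 <-> q3) <-> q2): β-rule — branch into ~(q1 <-> q3), ~q2  //  ~~(q1 <-> q3), q2.
      branch 2.1 (add ~(q1 <-> q3), ~q2):
        ~(q1 <-> q3): β-rule — branch into q1, ~q3  //  ~q1, q3.
          branch 2.1.1 (add q1, ~q3):
            × closes — contains both q1 and ~q1.
          branch 2.1.2 (add ~q1, q3):
            ○ open, literals {q1=false, q2=false, q3=true, q4=false}.
      branch 2.2 (add ~~(q1 <-> q3), q2):
        ~~(q1 <-> q3): β-rule — branch into q1, q3  //  ~q1, ~q3.
          branch 2.2.1 (add q1, q3):
            × closes — contains both q1 and ~q1.
          branch 2.2.2 (add ~q1, ~q3):
            ○ open, literals {q1=false, q2=true, q3=false, q4=false}.
4 branches closed, 4 open.
Each open branch fixes some atoms; the unmentioned ones are free. Counting distinct full assignments: branch {q1=false, q2=false, q3=true} (q4) contributes 2 new; branch {q1=false, q2=true, q3=false} (q4) contributes 2 new; branch {q1=false, q2=false, q3=true, q4=false} (none free) contributes 0 new; branch {q1=false, q2=true, q3=false, q4=false} (none free) contributes 0 new. Total: 4.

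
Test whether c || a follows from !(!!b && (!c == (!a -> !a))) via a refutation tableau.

No

Initial set: {T !(!!b && (!c == (!a -> !a))); F (c || a)}.
F (c || a): α-rule — add F c, F a.
T !(!!b && (!c == (!a -> !a))): β-rule — branch into F !!b  //  F (!c == (!a -> !a)).
  branch 1 (add F !!b):
    F !!b: drop double negation, giving F b.
    ○ open, literals {a=false, b=false, c=false}.
  branch 2 (add F (!c == (!a -> !a))):
    F (!c == (!a -> !a)): β-rule — branch into T !c, F (!a -> !a)  //  F !c, T (!a -> !a).
      branch 2.1 (add T !c, F (!a -> !a)):
        F (!a -> !a): α-rule — add T !a, F !a.
        × closes — contains both a and !a.
      branch 2.2 (add F !c, T (!a -> !a)):
        × closes — contains both c and !c.
2 branches closed, 1 open.
An open branch gives a countermodel: a=false, b=false, c=false (unmentioned atoms arbitrary); the premises hold there but the conclusion fails.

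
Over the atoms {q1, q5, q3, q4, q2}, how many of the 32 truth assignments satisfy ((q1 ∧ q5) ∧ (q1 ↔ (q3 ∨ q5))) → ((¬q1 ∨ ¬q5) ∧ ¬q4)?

Initial set: {T (((q1 ∧ q5) ∧ (q1 ↔ (q3 ∨ q5))) → ((¬q1 ∨ ¬q5) ∧ ¬q4))}.
T (((q1 ∧ q5) ∧ (q1 ↔ (q3 ∨ q5))) → ((¬q1 ∨ ¬q5) ∧ ¬q4)): β-rule — branch into F ((q1 ∧ q5) ∧ (q1 ↔ (q3 ∨ q5)))  //  T ((¬q1 ∨ ¬q5) ∧ ¬q4).
  branch 1 (add F ((q1 ∧ q5) ∧ (q1 ↔ (q3 ∨ q5)))):
    F ((q1 ∧ q5) ∧ (q1 ↔ (q3 ∨ q5))): β-rule — branch into F (q1 ∧ q5)  //  F (q1 ↔ (q3 ∨ q5)).
      branch 1.1 (add F (q1 ∧ q5)):
        F (q1 ∧ q5): β-rule — branch into F q1  //  F q5.
          branch 1.1.1 (add F q1):
            ○ open, literals {q1=0}.
          branch 1.1.2 (add F q5):
            ○ open, literals {q5=0}.
      branch 1.2 (add F (q1 ↔ (q3 ∨ q5))):
        F (q1 ↔ (q3 ∨ q5)): β-rule — branch into T q1, F (q3 ∨ q5)  //  F q1, T (q3 ∨ q5).
          branch 1.2.1 (add T q1, F (q3 ∨ q5)):
            F (q3 ∨ q5): α-rule — add F q3, F q5.
            ○ open, literals {q1=1, q3=0, q5=0}.
          branch 1.2.2 (add F q1, T (q3 ∨ q5)):
            T (q3 ∨ q5): β-rule — branch into T q3  //  T q5.
              branch 1.2.2.1 (add T q3):
                ○ open, literals {q1=0, q3=1}.
              branch 1.2.2.2 (add T q5):
                ○ open, literals {q1=0, q5=1}.
  branch 2 (add T ((¬q1 ∨ ¬q5) ∧ ¬q4)):
    T ((¬q1 ∨ ¬q5) ∧ ¬q4): α-rule — add T (¬q1 ∨ ¬q5), T ¬q4.
    T (¬q1 ∨ ¬q5): β-rule — branch into T ¬q1  //  T ¬q5.
      branch 2.1 (add T ¬q1):
        ○ open, literals {q1=0, q4=0}.
      branch 2.2 (add T ¬q5):
        ○ open, literals {q4=0, q5=0}.
0 branches closed, 7 open.
Each open branch fixes some atoms; the unmentioned ones are free. Counting distinct full assignments: branch {q1=0} (q5, q3, q4, q2) contributes 16 new; branch {q5=0} (q1, q3, q4, q2) contributes 8 new; branch {q1=1, q3=0, q5=0} (q4, q2) contributes 0 new; branch {q1=0, q3=1} (q5, q4, q2) contributes 0 new; branch {q1=0, q5=1} (q3, q4, q2) contributes 0 new; branch {q1=0, q4=0} (q5, q3, q2) contributes 0 new; branch {q4=0, q5=0} (q1, q3, q2) contributes 0 new. Total: 24.

24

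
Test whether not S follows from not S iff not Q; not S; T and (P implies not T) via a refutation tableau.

Initial set: {(not S iff not Q); not S; (T and (P implies not T)); not not S}.
× closes — contains both S and not S.
All 1 branch closes.
Every branch closed, so the premises entail the conclusion.

Yes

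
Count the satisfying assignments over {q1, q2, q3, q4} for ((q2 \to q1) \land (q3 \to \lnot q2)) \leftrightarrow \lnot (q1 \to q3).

Initial set: {(((q2 \to q1) \land (q3 \to \lnot q2)) \leftrightarrow \lnot (q1 \to q3))}.
(((q2 \to q1) \land (q3 \to \lnot q2)) \leftrightarrow \lnot (q1 \to q3)): β-rule — branch into ((q2 \to q1) \land (q3 \to \lnot q2)), \lnot (q1 \to q3)  //  \lnot ((q2 \to q1) \land (q3 \to \lnot q2)), \lnot \lnot (q1 \to q3).
  branch 1 (add ((q2 \to q1) \land (q3 \to \lnot q2)), \lnot (q1 \to q3)):
    ((q2 \to q1) \land (q3 \to \lnot q2)): α-rule — add (q2 \to q1), (q3 \to \lnot q2).
    \lnot (q1 \to q3): α-rule — add q1, \lnot q3.
    (q2 \to q1): β-rule — branch into \lnot q2  //  q1.
      branch 1.1 (add \lnot q2):
        (q3 \to \lnot q2): β-rule — branch into \lnot q3  //  \lnot q2.
          branch 1.1.1 (add \lnot q3):
            ○ open, literals {q1=1, q2=0, q3=0}.
          branch 1.1.2 (add \lnot q2):
            ○ open, literals {q1=1, q2=0, q3=0}.
      branch 1.2 (add q1):
        (q3 \to \lnot q2): β-rule — branch into \lnot q3  //  \lnot q2.
          branch 1.2.1 (add \lnot q3):
            ○ open, literals {q1=1, q3=0}.
          branch 1.2.2 (add \lnot q2):
            ○ open, literals {q1=1, q2=0, q3=0}.
  branch 2 (add \lnot ((q2 \to q1) \land (q3 \to \lnot q2)), \lnot \lnot (q1 \to q3)):
    \lnot ((q2 \to q1) \land (q3 \to \lnot q2)): β-rule — branch into \lnot (q2 \to q1)  //  \lnot (q3 \to \lnot q2).
      branch 2.1 (add \lnot (q2 \to q1)):
        \lnot (q2 \to q1): α-rule — add q2, \lnot q1.
        \lnot \lnot (q1 \to q3): β-rule — branch into \lnot q1  //  q3.
          branch 2.1.1 (add \lnot q1):
            ○ open, literals {q1=0, q2=1}.
          branch 2.1.2 (add q3):
            ○ open, literals {q1=0, q2=1, q3=1}.
      branch 2.2 (add \lnot (q3 \to \lnot q2)):
        \lnot (q3 \to \lnot q2): α-rule — add q3, \lnot \lnot q2.
        \lnot \lnot (q1 \to q3): β-rule — branch into \lnot q1  //  q3.
          branch 2.2.1 (add \lnot q1):
            ○ open, literals {q1=0, q2=1, q3=1}.
          branch 2.2.2 (add q3):
            ○ open, literals {q2=1, q3=1}.
0 branches closed, 8 open.
Each open branch fixes some atoms; the unmentioned ones are free. Counting distinct full assignments: branch {q1=1, q2=0, q3=0} (q4) contributes 2 new; branch {q1=1, q2=0, q3=0} (q4) contributes 0 new; branch {q1=1, q3=0} (q2, q4) contributes 2 new; branch {q1=1, q2=0, q3=0} (q4) contributes 0 new; branch {q1=0, q2=1} (q3, q4) contributes 4 new; branch {q1=0, q2=1, q3=1} (q4) contributes 0 new; branch {q1=0, q2=1, q3=1} (q4) contributes 0 new; branch {q2=1, q3=1} (q1, q4) contributes 2 new. Total: 10.

10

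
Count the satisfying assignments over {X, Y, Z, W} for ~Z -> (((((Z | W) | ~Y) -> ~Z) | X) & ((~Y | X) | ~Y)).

Initial set: {(~Z -> (((((Z | W) | ~Y) -> ~Z) | X) & ((~Y | X) | ~Y)))}.
(~Z -> (((((Z | W) | ~Y) -> ~Z) | X) & ((~Y | X) | ~Y))): β-rule — branch into ~~Z  //  (((((Z | W) | ~Y) -> ~Z) | X) & ((~Y | X) | ~Y)).
  branch 1 (add ~~Z):
    ○ open, literals {Z=true}.
  branch 2 (add (((((Z | W) | ~Y) -> ~Z) | X) & ((~Y | X) | ~Y))):
    (((((Z | W) | ~Y) -> ~Z) | X) & ((~Y | X) | ~Y)): α-rule — add ((((Z | W) | ~Y) -> ~Z) | X), ((~Y | X) | ~Y).
    ((((Z | W) | ~Y) -> ~Z) | X): β-rule — branch into (((Z | W) | ~Y) -> ~Z)  //  X.
      branch 2.1 (add (((Z | W) | ~Y) -> ~Z)):
        ((~Y | X) | ~Y): β-rule — branch into (~Y | X)  //  ~Y.
          branch 2.1.1 (add (~Y | X)):
            (((Z | W) | ~Y) -> ~Z): β-rule — branch into ~((Z | W) | ~Y)  //  ~Z.
              branch 2.1.1.1 (add ~((Z | W) | ~Y)):
                ~((Z | W) | ~Y): α-rule — add ~(Z | W), ~~Y.
                ~(Z | W): α-rule — add ~Z, ~W.
                (~Y | X): β-rule — branch into ~Y  //  X.
                  branch 2.1.1.1.1 (add ~Y):
                    × closes — contains both Y and ~Y.
                  branch 2.1.1.1.2 (add X):
                    ○ open, literals {W=false, X=true, Y=true, Z=false}.
              branch 2.1.1.2 (add ~Z):
                (~Y | X): β-rule — branch into ~Y  //  X.
                  branch 2.1.1.2.1 (add ~Y):
                    ○ open, literals {Y=false, Z=false}.
                  branch 2.1.1.2.2 (add X):
                    ○ open, literals {X=true, Z=false}.
          branch 2.1.2 (add ~Y):
            (((Z | W) | ~Y) -> ~Z): β-rule — branch into ~((Z | W) | ~Y)  //  ~Z.
              branch 2.1.2.1 (add ~((Z | W) | ~Y)):
                ~((Z | W) | ~Y): α-rule — add ~(Z | W), ~~Y.
                × closes — contains both Y and ~Y.
              branch 2.1.2.2 (add ~Z):
                ○ open, literals {Y=false, Z=false}.
      branch 2.2 (add X):
        ((~Y | X) | ~Y): β-rule — branch into (~Y | X)  //  ~Y.
          branch 2.2.1 (add (~Y | X)):
            (~Y | X): β-rule — branch into ~Y  //  X.
              branch 2.2.1.1 (add ~Y):
                ○ open, literals {X=true, Y=false}.
              branch 2.2.1.2 (add X):
                ○ open, literals {X=true}.
          branch 2.2.2 (add ~Y):
            ○ open, literals {X=true, Y=false}.
2 branches closed, 8 open.
Each open branch fixes some atoms; the unmentioned ones are free. Counting distinct full assignments: branch {Z=true} (X, Y, W) contributes 8 new; branch {W=false, X=true, Y=true, Z=false} (none free) contributes 1 new; branch {Y=false, Z=false} (X, W) contributes 4 new; branch {X=true, Z=false} (Y, W) contributes 1 new; branch {Y=false, Z=false} (X, W) contributes 0 new; branch {X=true, Y=false} (Z, W) contributes 0 new; branch {X=true} (Y, Z, W) contributes 0 new; branch {X=true, Y=false} (Z, W) contributes 0 new. Total: 14.

14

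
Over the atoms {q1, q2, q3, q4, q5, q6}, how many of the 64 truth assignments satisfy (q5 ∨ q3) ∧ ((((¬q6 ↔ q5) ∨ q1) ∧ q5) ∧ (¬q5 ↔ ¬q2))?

12

Initial set: {((q5 ∨ q3) ∧ ((((¬q6 ↔ q5) ∨ q1) ∧ q5) ∧ (¬q5 ↔ ¬q2)))}.
((q5 ∨ q3) ∧ ((((¬q6 ↔ q5) ∨ q1) ∧ q5) ∧ (¬q5 ↔ ¬q2))): α-rule — add (q5 ∨ q3), ((((¬q6 ↔ q5) ∨ q1) ∧ q5) ∧ (¬q5 ↔ ¬q2)).
((((¬q6 ↔ q5) ∨ q1) ∧ q5) ∧ (¬q5 ↔ ¬q2)): α-rule — add (((¬q6 ↔ q5) ∨ q1) ∧ q5), (¬q5 ↔ ¬q2).
(((¬q6 ↔ q5) ∨ q1) ∧ q5): α-rule — add ((¬q6 ↔ q5) ∨ q1), q5.
(q5 ∨ q3): β-rule — branch into q5  //  q3.
  branch 1 (add q5):
    (¬q5 ↔ ¬q2): β-rule — branch into ¬q5, ¬q2  //  ¬¬q5, ¬¬q2.
      branch 1.1 (add ¬q5, ¬q2):
        × closes — contains both q5 and ¬q5.
      branch 1.2 (add ¬¬q5, ¬¬q2):
        ((¬q6 ↔ q5) ∨ q1): β-rule — branch into (¬q6 ↔ q5)  //  q1.
          branch 1.2.1 (add (¬q6 ↔ q5)):
            (¬q6 ↔ q5): β-rule — branch into ¬q6, q5  //  ¬¬q6, ¬q5.
              branch 1.2.1.1 (add ¬q6, q5):
                ○ open, literals {q2=1, q5=1, q6=0}.
              branch 1.2.1.2 (add ¬¬q6, ¬q5):
                × closes — contains both q5 and ¬q5.
          branch 1.2.2 (add q1):
            ○ open, literals {q1=1, q2=1, q5=1}.
  branch 2 (add q3):
    (¬q5 ↔ ¬q2): β-rule — branch into ¬q5, ¬q2  //  ¬¬q5, ¬¬q2.
      branch 2.1 (add ¬q5, ¬q2):
        × closes — contains both q5 and ¬q5.
      branch 2.2 (add ¬¬q5, ¬¬q2):
        ((¬q6 ↔ q5) ∨ q1): β-rule — branch into (¬q6 ↔ q5)  //  q1.
          branch 2.2.1 (add (¬q6 ↔ q5)):
            (¬q6 ↔ q5): β-rule — branch into ¬q6, q5  //  ¬¬q6, ¬q5.
              branch 2.2.1.1 (add ¬q6, q5):
                ○ open, literals {q2=1, q3=1, q5=1, q6=0}.
              branch 2.2.1.2 (add ¬¬q6, ¬q5):
                × closes — contains both q5 and ¬q5.
          branch 2.2.2 (add q1):
            ○ open, literals {q1=1, q2=1, q3=1, q5=1}.
4 branches closed, 4 open.
Each open branch fixes some atoms; the unmentioned ones are free. Counting distinct full assignments: branch {q2=1, q5=1, q6=0} (q1, q3, q4) contributes 8 new; branch {q1=1, q2=1, q5=1} (q3, q4, q6) contributes 4 new; branch {q2=1, q3=1, q5=1, q6=0} (q1, q4) contributes 0 new; branch {q1=1, q2=1, q3=1, q5=1} (q4, q6) contributes 0 new. Total: 12.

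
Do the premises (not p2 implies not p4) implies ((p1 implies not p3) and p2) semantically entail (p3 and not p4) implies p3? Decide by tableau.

Yes

Initial set: {T ((not p2 implies not p4) implies ((p1 implies not p3) and p2)); F ((p3 and not p4) implies p3)}.
F ((p3 and not p4) implies p3): α-rule — add T (p3 and not p4), F p3.
T (p3 and not p4): α-rule — add T p3, T not p4.
× closes — contains both p3 and not p3.
All 1 branch closes.
Every branch closed, so the premises entail the conclusion.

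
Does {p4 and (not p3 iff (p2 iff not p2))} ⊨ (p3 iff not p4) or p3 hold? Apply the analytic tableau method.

Yes

Initial set: {T (p4 and (not p3 iff (p2 iff not p2))); F ((p3 iff not p4) or p3)}.
T (p4 and (not p3 iff (p2 iff not p2))): α-rule — add T p4, T (not p3 iff (p2 iff not p2)).
F ((p3 iff not p4) or p3): α-rule — add F (p3 iff not p4), F p3.
T (not p3 iff (p2 iff not p2)): β-rule — branch into T not p3, T (p2 iff not p2)  //  F not p3, F (p2 iff not p2).
  branch 1 (add T not p3, T (p2 iff not p2)):
    F (p3 iff not p4): β-rule — branch into T p3, F not p4  //  F p3, T not p4.
      branch 1.1 (add T p3, F not p4):
        × closes — contains both p3 and not p3.
      branch 1.2 (add F p3, T not p4):
        × closes — contains both p4 and not p4.
  branch 2 (add F not p3, F (p2 iff not p2)):
    × closes — contains both p3 and not p3.
All 3 branches close.
Every branch closed, so the premises entail the conclusion.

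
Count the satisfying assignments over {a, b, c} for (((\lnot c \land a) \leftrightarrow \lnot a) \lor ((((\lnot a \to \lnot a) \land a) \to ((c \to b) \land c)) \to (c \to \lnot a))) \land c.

4

Initial set: {((((\lnot c \land a) \leftrightarrow \lnot a) \lor ((((\lnot a \to \lnot a) \land a) \to ((c \to b) \land c)) \to (c \to \lnot a))) \land c)}.
((((\lnot c \land a) \leftrightarrow \lnot a) \lor ((((\lnot a \to \lnot a) \land a) \to ((c \to b) \land c)) \to (c \to \lnot a))) \land c): α-rule — add (((\lnot c \land a) \leftrightarrow \lnot a) \lor ((((\lnot a \to \lnot a) \land a) \to ((c \to b) \land c)) \to (c \to \lnot a))), c.
(((\lnot c \land a) \leftrightarrow \lnot a) \lor ((((\lnot a \to \lnot a) \land a) \to ((c \to b) \land c)) \to (c \to \lnot a))): β-rule — branch into ((\lnot c \land a) \leftrightarrow \lnot a)  //  ((((\lnot a \to \lnot a) \land a) \to ((c \to b) \land c)) \to (c \to \lnot a)).
  branch 1 (add ((\lnot c \land a) \leftrightarrow \lnot a)):
    ((\lnot c \land a) \leftrightarrow \lnot a): β-rule — branch into (\lnot c \land a), \lnot a  //  \lnot (\lnot c \land a), \lnot \lnot a.
      branch 1.1 (add (\lnot c \land a), \lnot a):
        (\lnot c \land a): α-rule — add \lnot c, a.
        × closes — contains both c and \lnot c.
      branch 1.2 (add \lnot (\lnot c \land a), \lnot \lnot a):
        \lnot (\lnot c \land a): β-rule — branch into \lnot \lnot c  //  \lnot a.
          branch 1.2.1 (add \lnot \lnot c):
            ○ open, literals {a=T, c=T}.
          branch 1.2.2 (add \lnot a):
            × closes — contains both a and \lnot a.
  branch 2 (add ((((\lnot a \to \lnot a) \land a) \to ((c \to b) \land c)) \to (c \to \lnot a))):
    ((((\lnot a \to \lnot a) \land a) \to ((c \to b) \land c)) \to (c \to \lnot a)): β-rule — branch into \lnot (((\lnot a \to \lnot a) \land a) \to ((c \to b) \land c))  //  (c \to \lnot a).
      branch 2.1 (add \lnot (((\lnot a \to \lnot a) \land a) \to ((c \to b) \land c))):
        \lnot (((\lnot a \to \lnot a) \land a) \to ((c \to b) \land c)): α-rule — add ((\lnot a \to \lnot a) \land a), \lnot ((c \to b) \land c).
        ((\lnot a \to \lnot a) \land a): α-rule — add (\lnot a \to \lnot a), a.
        \lnot ((c \to b) \land c): β-rule — branch into \lnot (c \to b)  //  \lnot c.
          branch 2.1.1 (add \lnot (c \to b)):
            \lnot (c \to b): α-rule — add c, \lnot b.
            (\lnot a \to \lnot a): β-rule — branch into \lnot \lnot a  //  \lnot a.
              branch 2.1.1.1 (add \lnot \lnot a):
                ○ open, literals {a=T, b=F, c=T}.
              branch 2.1.1.2 (add \lnot a):
                × closes — contains both a and \lnot a.
          branch 2.1.2 (add \lnot c):
            × closes — contains both c and \lnot c.
      branch 2.2 (add (c \to \lnot a)):
        (c \to \lnot a): β-rule — branch into \lnot c  //  \lnot a.
          branch 2.2.1 (add \lnot c):
            × closes — contains both c and \lnot c.
          branch 2.2.2 (add \lnot a):
            ○ open, literals {a=F, c=T}.
5 branches closed, 3 open.
Each open branch fixes some atoms; the unmentioned ones are free. Counting distinct full assignments: branch {a=T, c=T} (b) contributes 2 new; branch {a=T, b=F, c=T} (none free) contributes 0 new; branch {a=F, c=T} (b) contributes 2 new. Total: 4.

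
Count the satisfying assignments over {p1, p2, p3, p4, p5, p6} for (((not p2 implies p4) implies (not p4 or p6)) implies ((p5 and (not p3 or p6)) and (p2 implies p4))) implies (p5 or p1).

60

Initial set: {((((not p2 implies p4) implies (not p4 or p6)) implies ((p5 and (not p3 or p6)) and (p2 implies p4))) implies (p5 or p1))}.
((((not p2 implies p4) implies (not p4 or p6)) implies ((p5 and (not p3 or p6)) and (p2 implies p4))) implies (p5 or p1)): β-rule — branch into not (((not p2 implies p4) implies (not p4 or p6)) implies ((p5 and (not p3 or p6)) and (p2 implies p4)))  //  (p5 or p1).
  branch 1 (add not (((not p2 implies p4) implies (not p4 or p6)) implies ((p5 and (not p3 or p6)) and (p2 implies p4)))):
    not (((not p2 implies p4) implies (not p4 or p6)) implies ((p5 and (not p3 or p6)) and (p2 implies p4))): α-rule — add ((not p2 implies p4) implies (not p4 or p6)), not ((p5 and (not p3 or p6)) and (p2 implies p4)).
    ((not p2 implies p4) implies (not p4 or p6)): β-rule — branch into not (not p2 implies p4)  //  (not p4 or p6).
      branch 1.1 (add not (not p2 implies p4)):
        not (not p2 implies p4): α-rule — add not p2, not p4.
        not ((p5 and (not p3 or p6)) and (p2 implies p4)): β-rule — branch into not (p5 and (not p3 or p6))  //  not (p2 implies p4).
          branch 1.1.1 (add not (p5 and (not p3 or p6))):
            not (p5 and (not p3 or p6)): β-rule — branch into not p5  //  not (not p3 or p6).
              branch 1.1.1.1 (add not p5):
                ○ open, literals {p2=false, p4=false, p5=false}.
              branch 1.1.1.2 (add not (not p3 or p6)):
                not (not p3 or p6): α-rule — add not not p3, not p6.
                ○ open, literals {p2=false, p3=true, p4=false, p6=false}.
          branch 1.1.2 (add not (p2 implies p4)):
            not (p2 implies p4): α-rule — add p2, not p4.
            × closes — contains both p2 and not p2.
      branch 1.2 (add (not p4 or p6)):
        not ((p5 and (not p3 or p6)) and (p2 implies p4)): β-rule — branch into not (p5 and (not p3 or p6))  //  not (p2 implies p4).
          branch 1.2.1 (add not (p5 and (not p3 or p6))):
            (not p4 or p6): β-rule — branch into not p4  //  p6.
              branch 1.2.1.1 (add not p4):
                not (p5 and (not p3 or p6)): β-rule — branch into not p5  //  not (not p3 or p6).
                  branch 1.2.1.1.1 (add not p5):
                    ○ open, literals {p4=false, p5=false}.
                  branch 1.2.1.1.2 (add not (not p3 or p6)):
                    not (not p3 or p6): α-rule — add not not p3, not p6.
                    ○ open, literals {p3=true, p4=false, p6=false}.
              branch 1.2.1.2 (add p6):
                not (p5 and (not p3 or p6)): β-rule — branch into not p5  //  not (not p3 or p6).
                  branch 1.2.1.2.1 (add not p5):
                    ○ open, literals {p5=false, p6=true}.
                  branch 1.2.1.2.2 (add not (not p3 or p6)):
                    not (not p3 or p6): α-rule — add not not p3, not p6.
                    × closes — contains both p6 and not p6.
          branch 1.2.2 (add not (p2 implies p4)):
            not (p2 implies p4): α-rule — add p2, not p4.
            (not p4 or p6): β-rule — branch into not p4  //  p6.
              branch 1.2.2.1 (add not p4):
                ○ open, literals {p2=true, p4=false}.
              branch 1.2.2.2 (add p6):
                ○ open, literals {p2=true, p4=false, p6=true}.
  branch 2 (add (p5 or p1)):
    (p5 or p1): β-rule — branch into p5  //  p1.
      branch 2.1 (add p5):
        ○ open, literals {p5=true}.
      branch 2.2 (add p1):
        ○ open, literals {p1=true}.
2 branches closed, 9 open.
Each open branch fixes some atoms; the unmentioned ones are free. Counting distinct full assignments: branch {p2=false, p4=false, p5=false} (p1, p3, p6) contributes 8 new; branch {p2=false, p3=true, p4=false, p6=false} (p1, p5) contributes 2 new; branch {p4=false, p5=false} (p1, p2, p3, p6) contributes 8 new; branch {p3=true, p4=false, p6=false} (p1, p2, p5) contributes 2 new; branch {p5=false, p6=true} (p1, p2, p3, p4) contributes 8 new; branch {p2=true, p4=false} (p1, p3, p5, p6) contributes 6 new; branch {p2=true, p4=false, p6=true} (p1, p3, p5) contributes 0 new; branch {p5=true} (p1, p2, p3, p4, p6) contributes 22 new; branch {p1=true} (p2, p3, p4, p5, p6) contributes 4 new. Total: 60.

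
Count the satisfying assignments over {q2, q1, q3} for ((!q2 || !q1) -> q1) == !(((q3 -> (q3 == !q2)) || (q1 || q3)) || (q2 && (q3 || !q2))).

Initial set: {T (((!q2 || !q1) -> q1) == !(((q3 -> (q3 == !q2)) || (q1 || q3)) || (q2 && (q3 || !q2))))}.
T (((!q2 || !q1) -> q1) == !(((q3 -> (q3 == !q2)) || (q1 || q3)) || (q2 && (q3 || !q2)))): β-rule — branch into T ((!q2 || !q1) -> q1), T !(((q3 -> (q3 == !q2)) || (q1 || q3)) || (q2 && (q3 || !q2)))  //  F ((!q2 || !q1) -> q1), F !(((q3 -> (q3 == !q2)) || (q1 || q3)) || (q2 && (q3 || !q2))).
  branch 1 (add T ((!q2 || !q1) -> q1), T !(((q3 -> (q3 == !q2)) || (q1 || q3)) || (q2 && (q3 || !q2)))):
    T !(((q3 -> (q3 == !q2)) || (q1 || q3)) || (q2 && (q3 || !q2))): α-rule — add F ((q3 -> (q3 == !q2)) || (q1 || q3)), F (q2 && (q3 || !q2)).
    F ((q3 -> (q3 == !q2)) || (q1 || q3)): α-rule — add F (q3 -> (q3 == !q2)), F (q1 || q3).
    F (q3 -> (q3 == !q2)): α-rule — add T q3, F (q3 == !q2).
    F (q1 || q3): α-rule — add F q1, F q3.
    × closes — contains both q3 and !q3.
  branch 2 (add F ((!q2 || !q1) -> q1), F !(((q3 -> (q3 == !q2)) || (q1 || q3)) || (q2 && (q3 || !q2)))):
    F ((!q2 || !q1) -> q1): α-rule — add T (!q2 || !q1), F q1.
    F !(((q3 -> (q3 == !q2)) || (q1 || q3)) || (q2 && (q3 || !q2))): β-rule — branch into T ((q3 -> (q3 == !q2)) || (q1 || q3))  //  T (q2 && (q3 || !q2)).
      branch 2.1 (add T ((q3 -> (q3 == !q2)) || (q1 || q3))):
        T (!q2 || !q1): β-rule — branch into T !q2  //  T !q1.
          branch 2.1.1 (add T !q2):
            T ((q3 -> (q3 == !q2)) || (q1 || q3)): β-rule — branch into T (q3 -> (q3 == !q2))  //  T (q1 || q3).
              branch 2.1.1.1 (add T (q3 -> (q3 == !q2))):
                T (q3 -> (q3 == !q2)): β-rule — branch into F q3  //  T (q3 == !q2).
                  branch 2.1.1.1.1 (add F q3):
                    ○ open, literals {q1=F, q2=F, q3=F}.
                  branch 2.1.1.1.2 (add T (q3 == !q2)):
                    T (q3 == !q2): β-rule — branch into T q3, T !q2  //  F q3, F !q2.
                      branch 2.1.1.1.2.1 (add T q3, T !q2):
                        ○ open, literals {q1=F, q2=F, q3=T}.
                      branch 2.1.1.1.2.2 (add F q3, F !q2):
                        × closes — contains both q2 and !q2.
              branch 2.1.1.2 (add T (q1 || q3)):
                T (q1 || q3): β-rule — branch into T q1  //  T q3.
                  branch 2.1.1.2.1 (add T q1):
                    × closes — contains both q1 and !q1.
                  branch 2.1.1.2.2 (add T q3):
                    ○ open, literals {q1=F, q2=F, q3=T}.
          branch 2.1.2 (add T !q1):
            T ((q3 -> (q3 == !q2)) || (q1 || q3)): β-rule — branch into T (q3 -> (q3 == !q2))  //  T (q1 || q3).
              branch 2.1.2.1 (add T (q3 -> (q3 == !q2))):
                T (q3 -> (q3 == !q2)): β-rule — branch into F q3  //  T (q3 == !q2).
                  branch 2.1.2.1.1 (add F q3):
                    ○ open, literals {q1=F, q3=F}.
                  branch 2.1.2.1.2 (add T (q3 == !q2)):
                    T (q3 == !q2): β-rule — branch into T q3, T !q2  //  F q3, F !q2.
                      branch 2.1.2.1.2.1 (add T q3, T !q2):
                        ○ open, literals {q1=F, q2=F, q3=T}.
                      branch 2.1.2.1.2.2 (add F q3, F !q2):
                        ○ open, literals {q1=F, q2=T, q3=F}.
              branch 2.1.2.2 (add T (q1 || q3)):
                T (q1 || q3): β-rule — branch into T q1  //  T q3.
                  branch 2.1.2.2.1 (add T q1):
                    × closes — contains both q1 and !q1.
                  branch 2.1.2.2.2 (add T q3):
                    ○ open, literals {q1=F, q3=T}.
      branch 2.2 (add T (q2 && (q3 || !q2))):
        T (q2 && (q3 || !q2)): α-rule — add T q2, T (q3 || !q2).
        T (!q2 || !q1): β-rule — branch into T !q2  //  T !q1.
          branch 2.2.1 (add T !q2):
            × closes — contains both q2 and !q2.
          branch 2.2.2 (add T !q1):
            T (q3 || !q2): β-rule — branch into T q3  //  T !q2.
              branch 2.2.2.1 (add T q3):
                ○ open, literals {q1=F, q2=T, q3=T}.
              branch 2.2.2.2 (add T !q2):
                × closes — contains both q2 and !q2.
6 branches closed, 8 open.
Each open branch fixes some atoms; the unmentioned ones are free. Counting distinct full assignments: branch {q1=F, q2=F, q3=F} (none free) contributes 1 new; branch {q1=F, q2=F, q3=T} (none free) contributes 1 new; branch {q1=F, q2=F, q3=T} (none free) contributes 0 new; branch {q1=F, q3=F} (q2) contributes 1 new; branch {q1=F, q2=F, q3=T} (none free) contributes 0 new; branch {q1=F, q2=T, q3=F} (none free) contributes 0 new; branch {q1=F, q3=T} (q2) contributes 1 new; branch {q1=F, q2=T, q3=T} (none free) contributes 0 new. Total: 4.

4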